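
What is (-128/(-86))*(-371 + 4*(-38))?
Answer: -33472/43 ≈ -778.42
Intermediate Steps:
(-128/(-86))*(-371 + 4*(-38)) = (-128*(-1/86))*(-371 - 152) = (64/43)*(-523) = -33472/43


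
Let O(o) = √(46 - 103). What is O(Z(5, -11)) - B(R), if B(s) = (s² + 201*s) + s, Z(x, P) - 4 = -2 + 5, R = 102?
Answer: -31008 + I*√57 ≈ -31008.0 + 7.5498*I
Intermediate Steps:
Z(x, P) = 7 (Z(x, P) = 4 + (-2 + 5) = 4 + 3 = 7)
B(s) = s² + 202*s
O(o) = I*√57 (O(o) = √(-57) = I*√57)
O(Z(5, -11)) - B(R) = I*√57 - 102*(202 + 102) = I*√57 - 102*304 = I*√57 - 1*31008 = I*√57 - 31008 = -31008 + I*√57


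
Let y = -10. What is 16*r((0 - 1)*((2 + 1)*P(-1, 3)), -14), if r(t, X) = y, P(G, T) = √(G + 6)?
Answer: -160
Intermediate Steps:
P(G, T) = √(6 + G)
r(t, X) = -10
16*r((0 - 1)*((2 + 1)*P(-1, 3)), -14) = 16*(-10) = -160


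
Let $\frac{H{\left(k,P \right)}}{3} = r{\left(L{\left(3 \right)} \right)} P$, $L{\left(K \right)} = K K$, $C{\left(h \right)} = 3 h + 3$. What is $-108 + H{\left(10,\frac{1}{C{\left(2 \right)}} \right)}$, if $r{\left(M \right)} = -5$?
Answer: $- \frac{329}{3} \approx -109.67$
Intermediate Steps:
$C{\left(h \right)} = 3 + 3 h$
$L{\left(K \right)} = K^{2}$
$H{\left(k,P \right)} = - 15 P$ ($H{\left(k,P \right)} = 3 \left(- 5 P\right) = - 15 P$)
$-108 + H{\left(10,\frac{1}{C{\left(2 \right)}} \right)} = -108 - \frac{15}{3 + 3 \cdot 2} = -108 - \frac{15}{3 + 6} = -108 - \frac{15}{9} = -108 - \frac{5}{3} = - \frac{329}{3}$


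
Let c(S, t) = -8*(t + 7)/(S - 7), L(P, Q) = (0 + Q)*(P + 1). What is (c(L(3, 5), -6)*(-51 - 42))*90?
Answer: 66960/13 ≈ 5150.8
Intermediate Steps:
L(P, Q) = Q*(1 + P)
c(S, t) = -8*(7 + t)/(-7 + S)
(c(L(3, 5), -6)*(-51 - 42))*90 = ((8*(-7 - 1*(-6))/(-7 + 5*(1 + 3)))*(-51 - 42))*90 = ((8*(-7 + 6)/(-7 + 5*4))*(-93))*90 = ((8*(-1)/(-7 + 20))*(-93))*90 = ((8*(-1)/13)*(-93))*90 = ((8*(1/13)*(-1))*(-93))*90 = -8/13*(-93)*90 = (744/13)*90 = 66960/13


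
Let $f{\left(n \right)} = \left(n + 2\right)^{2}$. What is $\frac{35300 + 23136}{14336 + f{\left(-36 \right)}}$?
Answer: $\frac{14609}{3873} \approx 3.772$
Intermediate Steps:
$f{\left(n \right)} = \left(2 + n\right)^{2}$
$\frac{35300 + 23136}{14336 + f{\left(-36 \right)}} = \frac{35300 + 23136}{14336 + \left(2 - 36\right)^{2}} = \frac{58436}{14336 + \left(-34\right)^{2}} = \frac{58436}{14336 + 1156} = \frac{58436}{15492} = 58436 \cdot \frac{1}{15492} = \frac{14609}{3873}$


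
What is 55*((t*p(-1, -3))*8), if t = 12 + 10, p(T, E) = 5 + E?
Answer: 19360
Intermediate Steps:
t = 22
55*((t*p(-1, -3))*8) = 55*((22*(5 - 3))*8) = 55*((22*2)*8) = 55*(44*8) = 55*352 = 19360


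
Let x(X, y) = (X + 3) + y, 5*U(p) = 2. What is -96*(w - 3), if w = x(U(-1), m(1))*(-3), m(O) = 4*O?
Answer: 12096/5 ≈ 2419.2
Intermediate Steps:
U(p) = 2/5 (U(p) = (1/5)*2 = 2/5)
x(X, y) = 3 + X + y (x(X, y) = (3 + X) + y = 3 + X + y)
w = -111/5 (w = (3 + 2/5 + 4*1)*(-3) = (3 + 2/5 + 4)*(-3) = (37/5)*(-3) = -111/5 ≈ -22.200)
-96*(w - 3) = -96*(-111/5 - 3) = -96*(-126/5) = 12096/5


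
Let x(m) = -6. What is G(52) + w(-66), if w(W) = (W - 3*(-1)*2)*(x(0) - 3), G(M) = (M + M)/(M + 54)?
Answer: 28672/53 ≈ 540.98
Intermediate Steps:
G(M) = 2*M/(54 + M) (G(M) = (2*M)/(54 + M) = 2*M/(54 + M))
w(W) = -54 - 9*W (w(W) = (W - 3*(-1)*2)*(-6 - 3) = (W + 3*2)*(-9) = (W + 6)*(-9) = (6 + W)*(-9) = -54 - 9*W)
G(52) + w(-66) = 2*52/(54 + 52) + (-54 - 9*(-66)) = 2*52/106 + (-54 + 594) = 2*52*(1/106) + 540 = 52/53 + 540 = 28672/53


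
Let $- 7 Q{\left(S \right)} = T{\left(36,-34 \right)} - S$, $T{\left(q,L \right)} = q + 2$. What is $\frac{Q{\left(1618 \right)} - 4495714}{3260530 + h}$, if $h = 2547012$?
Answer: $- \frac{15734209}{20326397} \approx -0.77408$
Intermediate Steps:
$T{\left(q,L \right)} = 2 + q$
$Q{\left(S \right)} = - \frac{38}{7} + \frac{S}{7}$ ($Q{\left(S \right)} = - \frac{\left(2 + 36\right) - S}{7} = - \frac{38 - S}{7} = - \frac{38}{7} + \frac{S}{7}$)
$\frac{Q{\left(1618 \right)} - 4495714}{3260530 + h} = \frac{\left(- \frac{38}{7} + \frac{1}{7} \cdot 1618\right) - 4495714}{3260530 + 2547012} = \frac{\left(- \frac{38}{7} + \frac{1618}{7}\right) - 4495714}{5807542} = \left(\frac{1580}{7} - 4495714\right) \frac{1}{5807542} = \left(- \frac{31468418}{7}\right) \frac{1}{5807542} = - \frac{15734209}{20326397}$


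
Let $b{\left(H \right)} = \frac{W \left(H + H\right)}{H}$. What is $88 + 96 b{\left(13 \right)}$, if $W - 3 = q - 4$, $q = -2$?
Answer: $-488$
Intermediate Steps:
$W = -3$ ($W = 3 - 6 = -3$)
$b{\left(H \right)} = -6$ ($b{\left(H \right)} = \frac{\left(-3\right) \left(H + H\right)}{H} = \frac{\left(-3\right) 2 H}{H} = \frac{\left(-6\right) H}{H} = -6$)
$88 + 96 b{\left(13 \right)} = 88 + 96 \left(-6\right) = 88 - 576 = -488$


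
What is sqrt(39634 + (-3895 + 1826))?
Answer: sqrt(37565) ≈ 193.82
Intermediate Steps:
sqrt(39634 + (-3895 + 1826)) = sqrt(39634 - 2069) = sqrt(37565)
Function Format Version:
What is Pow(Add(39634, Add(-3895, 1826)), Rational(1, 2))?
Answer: Pow(37565, Rational(1, 2)) ≈ 193.82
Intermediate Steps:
Pow(Add(39634, Add(-3895, 1826)), Rational(1, 2)) = Pow(Add(39634, -2069), Rational(1, 2)) = Pow(37565, Rational(1, 2))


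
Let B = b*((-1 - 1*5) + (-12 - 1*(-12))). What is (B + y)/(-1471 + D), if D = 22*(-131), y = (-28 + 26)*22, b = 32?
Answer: 236/4353 ≈ 0.054215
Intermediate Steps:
y = -44 (y = -2*22 = -44)
D = -2882
B = -192 (B = 32*((-1 - 1*5) + (-12 - 1*(-12))) = 32*((-1 - 5) + (-12 + 12)) = 32*(-6 + 0) = 32*(-6) = -192)
(B + y)/(-1471 + D) = (-192 - 44)/(-1471 - 2882) = -236/(-4353) = -236*(-1/4353) = 236/4353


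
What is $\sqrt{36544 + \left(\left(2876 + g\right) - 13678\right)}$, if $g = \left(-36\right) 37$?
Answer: $\sqrt{24410} \approx 156.24$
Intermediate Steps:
$g = -1332$
$\sqrt{36544 + \left(\left(2876 + g\right) - 13678\right)} = \sqrt{36544 + \left(\left(2876 - 1332\right) - 13678\right)} = \sqrt{36544 + \left(1544 - 13678\right)} = \sqrt{36544 - 12134} = \sqrt{24410}$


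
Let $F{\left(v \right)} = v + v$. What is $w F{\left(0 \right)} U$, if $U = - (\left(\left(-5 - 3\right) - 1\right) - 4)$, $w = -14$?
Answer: $0$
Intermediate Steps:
$F{\left(v \right)} = 2 v$
$U = 13$ ($U = - (\left(-8 - 1\right) - 4) = - (-9 - 4) = \left(-1\right) \left(-13\right) = 13$)
$w F{\left(0 \right)} U = - 14 \cdot 2 \cdot 0 \cdot 13 = \left(-14\right) 0 \cdot 13 = 0 \cdot 13 = 0$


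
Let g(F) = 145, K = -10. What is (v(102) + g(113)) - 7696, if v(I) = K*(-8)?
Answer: -7471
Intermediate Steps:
v(I) = 80 (v(I) = -10*(-8) = 80)
(v(102) + g(113)) - 7696 = (80 + 145) - 7696 = 225 - 7696 = -7471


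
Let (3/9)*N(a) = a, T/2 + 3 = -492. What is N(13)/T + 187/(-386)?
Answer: -16682/31845 ≈ -0.52385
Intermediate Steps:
T = -990 (T = -6 + 2*(-492) = -6 - 984 = -990)
N(a) = 3*a
N(13)/T + 187/(-386) = (3*13)/(-990) + 187/(-386) = 39*(-1/990) + 187*(-1/386) = -13/330 - 187/386 = -16682/31845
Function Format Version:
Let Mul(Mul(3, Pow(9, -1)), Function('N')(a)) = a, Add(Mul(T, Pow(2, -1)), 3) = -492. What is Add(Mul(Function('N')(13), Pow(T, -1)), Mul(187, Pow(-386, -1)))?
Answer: Rational(-16682, 31845) ≈ -0.52385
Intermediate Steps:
T = -990 (T = Add(-6, Mul(2, -492)) = Add(-6, -984) = -990)
Function('N')(a) = Mul(3, a)
Add(Mul(Function('N')(13), Pow(T, -1)), Mul(187, Pow(-386, -1))) = Add(Mul(Mul(3, 13), Pow(-990, -1)), Mul(187, Pow(-386, -1))) = Add(Mul(39, Rational(-1, 990)), Mul(187, Rational(-1, 386))) = Add(Rational(-13, 330), Rational(-187, 386)) = Rational(-16682, 31845)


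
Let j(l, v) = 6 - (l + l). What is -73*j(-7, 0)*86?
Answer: -125560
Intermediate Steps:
j(l, v) = 6 - 2*l
-73*j(-7, 0)*86 = -73*(6 - 2*(-7))*86 = -73*(6 + 14)*86 = -73*20*86 = -1460*86 = -125560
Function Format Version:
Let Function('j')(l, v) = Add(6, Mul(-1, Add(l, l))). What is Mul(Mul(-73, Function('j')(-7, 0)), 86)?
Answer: -125560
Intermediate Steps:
Function('j')(l, v) = Add(6, Mul(-2, l)) (Function('j')(l, v) = Add(6, Mul(-1, Mul(2, l))) = Add(6, Mul(-2, l)))
Mul(Mul(-73, Function('j')(-7, 0)), 86) = Mul(Mul(-73, Add(6, Mul(-2, -7))), 86) = Mul(Mul(-73, Add(6, 14)), 86) = Mul(Mul(-73, 20), 86) = Mul(-1460, 86) = -125560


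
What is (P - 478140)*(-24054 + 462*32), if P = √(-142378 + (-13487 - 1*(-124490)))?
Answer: 4432357800 - 46350*I*√1255 ≈ 4.4324e+9 - 1.642e+6*I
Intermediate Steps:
P = 5*I*√1255 (P = √(-142378 + (-13487 + 124490)) = √(-142378 + 111003) = √(-31375) = 5*I*√1255 ≈ 177.13*I)
(P - 478140)*(-24054 + 462*32) = (5*I*√1255 - 478140)*(-24054 + 462*32) = (-478140 + 5*I*√1255)*(-24054 + 14784) = (-478140 + 5*I*√1255)*(-9270) = 4432357800 - 46350*I*√1255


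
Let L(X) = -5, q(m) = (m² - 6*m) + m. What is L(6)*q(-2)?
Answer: -70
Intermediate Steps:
q(m) = m² - 5*m
L(6)*q(-2) = -(-10)*(-5 - 2) = -(-10)*(-7) = -5*14 = -70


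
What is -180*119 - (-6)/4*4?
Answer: -21414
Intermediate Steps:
-180*119 - (-6)/4*4 = -21420 - (-6)/4*4 = -21420 - 1*(-3/2)*4 = -21420 + (3/2)*4 = -21420 + 6 = -21414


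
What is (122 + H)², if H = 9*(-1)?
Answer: 12769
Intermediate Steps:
H = -9
(122 + H)² = (122 - 9)² = 113² = 12769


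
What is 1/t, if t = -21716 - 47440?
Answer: -1/69156 ≈ -1.4460e-5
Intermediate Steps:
t = -69156
1/t = 1/(-69156) = -1/69156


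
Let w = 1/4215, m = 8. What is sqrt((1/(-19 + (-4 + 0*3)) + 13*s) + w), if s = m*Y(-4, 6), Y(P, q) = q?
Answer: 4*sqrt(366509588385)/96945 ≈ 24.979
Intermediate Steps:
s = 48 (s = 8*6 = 48)
w = 1/4215 ≈ 0.00023725
sqrt((1/(-19 + (-4 + 0*3)) + 13*s) + w) = sqrt((1/(-19 + (-4 + 0*3)) + 13*48) + 1/4215) = sqrt((1/(-19 + (-4 + 0)) + 624) + 1/4215) = sqrt((1/(-19 - 4) + 624) + 1/4215) = sqrt((1/(-23) + 624) + 1/4215) = sqrt((-1/23 + 624) + 1/4215) = sqrt(14351/23 + 1/4215) = sqrt(60489488/96945) = 4*sqrt(366509588385)/96945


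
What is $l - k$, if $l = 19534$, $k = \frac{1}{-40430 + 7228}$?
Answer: $\frac{648567869}{33202} \approx 19534.0$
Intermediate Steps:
$k = - \frac{1}{33202}$ ($k = \frac{1}{-33202} = - \frac{1}{33202} \approx -3.0119 \cdot 10^{-5}$)
$l - k = 19534 - - \frac{1}{33202} = 19534 + \frac{1}{33202} = \frac{648567869}{33202}$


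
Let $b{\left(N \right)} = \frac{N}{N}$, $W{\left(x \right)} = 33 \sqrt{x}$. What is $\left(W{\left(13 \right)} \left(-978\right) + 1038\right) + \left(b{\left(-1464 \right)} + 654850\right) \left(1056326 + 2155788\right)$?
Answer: $2103456066052 - 32274 \sqrt{13} \approx 2.1035 \cdot 10^{12}$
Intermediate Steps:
$b{\left(N \right)} = 1$
$\left(W{\left(13 \right)} \left(-978\right) + 1038\right) + \left(b{\left(-1464 \right)} + 654850\right) \left(1056326 + 2155788\right) = \left(33 \sqrt{13} \left(-978\right) + 1038\right) + \left(1 + 654850\right) \left(1056326 + 2155788\right) = \left(- 32274 \sqrt{13} + 1038\right) + 654851 \cdot 3212114 = \left(1038 - 32274 \sqrt{13}\right) + 2103456065014 = 2103456066052 - 32274 \sqrt{13}$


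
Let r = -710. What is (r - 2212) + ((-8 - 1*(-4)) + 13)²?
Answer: -2841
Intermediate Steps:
(r - 2212) + ((-8 - 1*(-4)) + 13)² = (-710 - 2212) + ((-8 - 1*(-4)) + 13)² = -2922 + ((-8 + 4) + 13)² = -2922 + (-4 + 13)² = -2922 + 9² = -2922 + 81 = -2841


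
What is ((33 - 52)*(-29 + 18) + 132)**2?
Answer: 116281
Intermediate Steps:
((33 - 52)*(-29 + 18) + 132)**2 = (-19*(-11) + 132)**2 = (209 + 132)**2 = 341**2 = 116281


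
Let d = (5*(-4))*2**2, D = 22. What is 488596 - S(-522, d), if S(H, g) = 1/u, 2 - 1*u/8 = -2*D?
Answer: 179803327/368 ≈ 4.8860e+5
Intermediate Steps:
u = 368 (u = 16 - (-16)*22 = 16 - 8*(-44) = 16 + 352 = 368)
d = -80 (d = -20*4 = -80)
S(H, g) = 1/368
488596 - S(-522, d) = 488596 - 1*1/368 = 488596 - 1/368 = 179803327/368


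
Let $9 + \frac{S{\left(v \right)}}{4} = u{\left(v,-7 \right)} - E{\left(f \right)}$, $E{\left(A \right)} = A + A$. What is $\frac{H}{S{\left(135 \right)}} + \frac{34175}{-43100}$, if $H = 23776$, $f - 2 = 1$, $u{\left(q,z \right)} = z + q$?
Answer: $\frac{10092985}{194812} \approx 51.809$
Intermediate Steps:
$u{\left(q,z \right)} = q + z$
$f = 3$ ($f = 2 + 1 = 3$)
$E{\left(A \right)} = 2 A$
$S{\left(v \right)} = -88 + 4 v$ ($S{\left(v \right)} = -36 + 4 \left(\left(v - 7\right) - 2 \cdot 3\right) = -36 + 4 \left(\left(-7 + v\right) - 6\right) = -36 + 4 \left(-13 + v\right) = -36 + \left(-52 + 4 v\right) = -88 + 4 v$)
$\frac{H}{S{\left(135 \right)}} + \frac{34175}{-43100} = \frac{23776}{-88 + 4 \cdot 135} + \frac{34175}{-43100} = \frac{23776}{-88 + 540} + 34175 \left(- \frac{1}{43100}\right) = \frac{23776}{452} - \frac{1367}{1724} = 23776 \cdot \frac{1}{452} - \frac{1367}{1724} = \frac{5944}{113} - \frac{1367}{1724} = \frac{10092985}{194812}$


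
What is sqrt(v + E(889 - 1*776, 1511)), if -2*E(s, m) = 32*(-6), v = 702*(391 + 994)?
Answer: sqrt(972366) ≈ 986.09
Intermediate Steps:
v = 972270 (v = 702*1385 = 972270)
E(s, m) = 96 (E(s, m) = -16*(-6) = -1/2*(-192) = 96)
sqrt(v + E(889 - 1*776, 1511)) = sqrt(972270 + 96) = sqrt(972366)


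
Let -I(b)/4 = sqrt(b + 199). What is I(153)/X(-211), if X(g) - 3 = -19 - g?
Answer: -16*sqrt(22)/195 ≈ -0.38485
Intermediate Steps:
X(g) = -16 - g (X(g) = 3 + (-19 - g) = -16 - g)
I(b) = -4*sqrt(199 + b) (I(b) = -4*sqrt(b + 199) = -4*sqrt(199 + b))
I(153)/X(-211) = (-4*sqrt(199 + 153))/(-16 - 1*(-211)) = (-16*sqrt(22))/(-16 + 211) = -16*sqrt(22)/195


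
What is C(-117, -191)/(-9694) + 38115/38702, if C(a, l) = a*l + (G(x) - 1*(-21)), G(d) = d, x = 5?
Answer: -3354007/2534981 ≈ -1.3231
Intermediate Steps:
C(a, l) = 26 + a*l (C(a, l) = a*l + (5 - 1*(-21)) = a*l + (5 + 21) = a*l + 26 = 26 + a*l)
C(-117, -191)/(-9694) + 38115/38702 = (26 - 117*(-191))/(-9694) + 38115/38702 = (26 + 22347)*(-1/9694) + 38115*(1/38702) = 22373*(-1/9694) + 38115/38702 = -22373/9694 + 38115/38702 = -3354007/2534981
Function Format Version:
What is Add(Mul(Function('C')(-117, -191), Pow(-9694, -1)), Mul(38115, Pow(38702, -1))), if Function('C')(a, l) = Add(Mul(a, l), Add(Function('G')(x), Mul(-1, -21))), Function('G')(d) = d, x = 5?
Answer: Rational(-3354007, 2534981) ≈ -1.3231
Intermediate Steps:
Function('C')(a, l) = Add(26, Mul(a, l)) (Function('C')(a, l) = Add(Mul(a, l), Add(5, Mul(-1, -21))) = Add(Mul(a, l), Add(5, 21)) = Add(Mul(a, l), 26) = Add(26, Mul(a, l)))
Add(Mul(Function('C')(-117, -191), Pow(-9694, -1)), Mul(38115, Pow(38702, -1))) = Add(Mul(Add(26, Mul(-117, -191)), Pow(-9694, -1)), Mul(38115, Pow(38702, -1))) = Add(Mul(Add(26, 22347), Rational(-1, 9694)), Mul(38115, Rational(1, 38702))) = Add(Mul(22373, Rational(-1, 9694)), Rational(38115, 38702)) = Add(Rational(-22373, 9694), Rational(38115, 38702)) = Rational(-3354007, 2534981)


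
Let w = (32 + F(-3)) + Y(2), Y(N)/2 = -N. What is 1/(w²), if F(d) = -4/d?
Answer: 9/7744 ≈ 0.0011622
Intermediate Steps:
Y(N) = -2*N (Y(N) = 2*(-N) = -2*N)
w = 88/3 (w = (32 - 4/(-3)) - 2*2 = (32 - 4*(-⅓)) - 4 = (32 + 4/3) - 4 = 100/3 - 4 = 88/3 ≈ 29.333)
1/(w²) = 1/((88/3)²) = 1/(7744/9) = 9/7744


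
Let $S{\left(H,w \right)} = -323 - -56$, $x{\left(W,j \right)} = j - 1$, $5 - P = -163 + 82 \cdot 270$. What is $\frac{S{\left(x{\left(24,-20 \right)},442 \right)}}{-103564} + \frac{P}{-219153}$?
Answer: $\frac{778007353}{7565453764} \approx 0.10284$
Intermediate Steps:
$P = -21972$ ($P = 5 - \left(-163 + 82 \cdot 270\right) = 5 - \left(-163 + 22140\right) = 5 - 21977 = -21972$)
$x{\left(W,j \right)} = -1 + j$
$S{\left(H,w \right)} = -267$ ($S{\left(H,w \right)} = -323 + 56 = -267$)
$\frac{S{\left(x{\left(24,-20 \right)},442 \right)}}{-103564} + \frac{P}{-219153} = - \frac{267}{-103564} - \frac{21972}{-219153} = \left(-267\right) \left(- \frac{1}{103564}\right) - - \frac{7324}{73051} = \frac{267}{103564} + \frac{7324}{73051} = \frac{778007353}{7565453764}$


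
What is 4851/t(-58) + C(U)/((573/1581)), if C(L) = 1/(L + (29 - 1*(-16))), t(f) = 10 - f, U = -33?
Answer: 1394291/19482 ≈ 71.568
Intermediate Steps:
C(L) = 1/(45 + L) (C(L) = 1/(L + (29 + 16)) = 1/(L + 45) = 1/(45 + L))
4851/t(-58) + C(U)/((573/1581)) = 4851/(10 - 1*(-58)) + 1/((45 - 33)*((573/1581))) = 4851/(10 + 58) + 1/(12*((573*(1/1581)))) = 4851/68 + 1/(12*(191/527)) = 4851*(1/68) + (1/12)*(527/191) = 4851/68 + 527/2292 = 1394291/19482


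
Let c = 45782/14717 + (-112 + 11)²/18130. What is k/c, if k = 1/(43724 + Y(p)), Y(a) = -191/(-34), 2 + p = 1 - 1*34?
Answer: 185139860/29740866741511 ≈ 6.2251e-6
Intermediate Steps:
p = -35 (p = -2 + (1 - 1*34) = -2 + (1 - 34) = -2 - 33 = -35)
Y(a) = 191/34 (Y(a) = -191*(-1/34) = 191/34)
c = 980155777/266819210 (c = 45782*(1/14717) + (-101)²*(1/18130) = 45782/14717 + 10201*(1/18130) = 45782/14717 + 10201/18130 = 980155777/266819210 ≈ 3.6735)
k = 34/1486807 (k = 1/(43724 + 191/34) = 1/(1486807/34) = 34/1486807 ≈ 2.2868e-5)
k/c = 34/(1486807*(980155777/266819210)) = (34/1486807)*(266819210/980155777) = 185139860/29740866741511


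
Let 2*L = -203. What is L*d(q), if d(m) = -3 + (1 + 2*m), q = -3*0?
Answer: 203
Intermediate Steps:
L = -203/2 (L = (1/2)*(-203) = -203/2 ≈ -101.50)
q = 0
d(m) = -2 + 2*m
L*d(q) = -203*(-2 + 2*0)/2 = -203*(-2 + 0)/2 = -203/2*(-2) = 203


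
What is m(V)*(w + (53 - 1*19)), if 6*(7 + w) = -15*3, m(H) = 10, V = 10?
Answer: 195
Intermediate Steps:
w = -29/2 (w = -7 + (-15*3)/6 = -7 + (⅙)*(-45) = -7 - 15/2 = -29/2 ≈ -14.500)
m(V)*(w + (53 - 1*19)) = 10*(-29/2 + (53 - 1*19)) = 10*(-29/2 + (53 - 19)) = 10*(-29/2 + 34) = 10*(39/2) = 195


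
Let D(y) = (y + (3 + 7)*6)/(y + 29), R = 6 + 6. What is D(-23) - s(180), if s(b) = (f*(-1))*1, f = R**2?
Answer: 901/6 ≈ 150.17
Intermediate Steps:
R = 12
f = 144 (f = 12**2 = 144)
D(y) = (60 + y)/(29 + y) (D(y) = (y + 10*6)/(29 + y) = (y + 60)/(29 + y) = (60 + y)/(29 + y))
s(b) = -144 (s(b) = (144*(-1))*1 = -144*1 = -144)
D(-23) - s(180) = (60 - 23)/(29 - 23) - 1*(-144) = 37/6 + 144 = 901/6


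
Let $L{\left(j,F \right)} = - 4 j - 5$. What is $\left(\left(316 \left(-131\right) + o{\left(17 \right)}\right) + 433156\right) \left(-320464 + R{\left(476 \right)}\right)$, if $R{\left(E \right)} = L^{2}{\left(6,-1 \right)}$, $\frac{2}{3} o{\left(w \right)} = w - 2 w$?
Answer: $- \frac{250414712187}{2} \approx -1.2521 \cdot 10^{11}$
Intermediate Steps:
$o{\left(w \right)} = - \frac{3 w}{2}$ ($o{\left(w \right)} = \frac{3 \left(w - 2 w\right)}{2} = \frac{3 \left(- w\right)}{2} = - \frac{3 w}{2}$)
$L{\left(j,F \right)} = -5 - 4 j$
$R{\left(E \right)} = 841$ ($R{\left(E \right)} = \left(-5 - 24\right)^{2} = \left(-29\right)^{2} = 841$)
$\left(\left(316 \left(-131\right) + o{\left(17 \right)}\right) + 433156\right) \left(-320464 + R{\left(476 \right)}\right) = \left(\left(316 \left(-131\right) - \frac{51}{2}\right) + 433156\right) \left(-320464 + 841\right) = \left(\left(-41396 - \frac{51}{2}\right) + 433156\right) \left(-319623\right) = \left(- \frac{82843}{2} + 433156\right) \left(-319623\right) = \frac{783469}{2} \left(-319623\right) = - \frac{250414712187}{2}$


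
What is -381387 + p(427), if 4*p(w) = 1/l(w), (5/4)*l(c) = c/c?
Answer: -6102187/16 ≈ -3.8139e+5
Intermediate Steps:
l(c) = ⅘ (l(c) = 4*(c/c)/5 = (⅘)*1 = ⅘)
p(w) = 5/16 (p(w) = 1/(4*(⅘)) = (¼)*(5/4) = 5/16)
-381387 + p(427) = -381387 + 5/16 = -6102187/16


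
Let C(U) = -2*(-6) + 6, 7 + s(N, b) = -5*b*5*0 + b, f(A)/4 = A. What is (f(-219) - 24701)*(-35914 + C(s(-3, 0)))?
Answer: 918111992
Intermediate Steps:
f(A) = 4*A
s(N, b) = -7 + b (s(N, b) = -7 + (-5*b*5*0 + b) = -7 + (-5*5*b*0 + b) = -7 + (-5*0 + b) = -7 + (0 + b) = -7 + b)
C(U) = 18 (C(U) = 12 + 6 = 18)
(f(-219) - 24701)*(-35914 + C(s(-3, 0))) = (4*(-219) - 24701)*(-35914 + 18) = (-876 - 24701)*(-35896) = -25577*(-35896) = 918111992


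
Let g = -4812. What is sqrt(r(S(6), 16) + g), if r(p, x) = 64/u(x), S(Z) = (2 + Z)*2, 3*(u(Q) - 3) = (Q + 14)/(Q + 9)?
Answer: 2*I*sqrt(346307)/17 ≈ 69.233*I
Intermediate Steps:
u(Q) = 3 + (14 + Q)/(3*(9 + Q)) (u(Q) = 3 + ((Q + 14)/(Q + 9))/3 = 3 + ((14 + Q)/(9 + Q))/3 = 3 + (14 + Q)/(3*(9 + Q)))
S(Z) = 4 + 2*Z
r(p, x) = 192*(9 + x)/(5*(19 + 2*x)) (r(p, x) = 64/((5*(19 + 2*x)/(3*(9 + x)))) = 64*(3*(9 + x)/(5*(19 + 2*x))) = 192*(9 + x)/(5*(19 + 2*x)))
sqrt(r(S(6), 16) + g) = sqrt(192*(9 + 16)/(5*(19 + 2*16)) - 4812) = sqrt((192/5)*25/(19 + 32) - 4812) = sqrt((192/5)*25/51 - 4812) = sqrt((192/5)*(1/51)*25 - 4812) = sqrt(320/17 - 4812) = sqrt(-81484/17) = 2*I*sqrt(346307)/17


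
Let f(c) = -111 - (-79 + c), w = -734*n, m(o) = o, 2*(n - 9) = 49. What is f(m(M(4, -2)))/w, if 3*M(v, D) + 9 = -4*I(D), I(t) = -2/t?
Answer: 83/73767 ≈ 0.0011252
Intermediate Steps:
n = 67/2 (n = 9 + (½)*49 = 9 + 49/2 = 67/2 ≈ 33.500)
M(v, D) = -3 + 8/(3*D) (M(v, D) = -3 + (-(-8)/D)/3 = -3 + (8/D)/3 = -3 + 8/(3*D))
w = -24589 (w = -734*67/2 = -24589)
f(c) = -32 - c (f(c) = -111 + (79 - c) = -32 - c)
f(m(M(4, -2)))/w = (-32 - (-3 + (8/3)/(-2)))/(-24589) = (-32 - (-3 + (8/3)*(-½)))*(-1/24589) = (-32 - (-3 - 4/3))*(-1/24589) = (-32 - 1*(-13/3))*(-1/24589) = (-32 + 13/3)*(-1/24589) = -83/3*(-1/24589) = 83/73767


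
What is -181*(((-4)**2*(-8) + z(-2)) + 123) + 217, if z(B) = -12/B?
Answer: 36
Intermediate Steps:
-181*(((-4)**2*(-8) + z(-2)) + 123) + 217 = -181*(((-4)**2*(-8) - 12/(-2)) + 123) + 217 = -181*((16*(-8) - 12*(-1/2)) + 123) + 217 = -181*((-128 + 6) + 123) + 217 = -181*(-122 + 123) + 217 = -181*1 + 217 = -181 + 217 = 36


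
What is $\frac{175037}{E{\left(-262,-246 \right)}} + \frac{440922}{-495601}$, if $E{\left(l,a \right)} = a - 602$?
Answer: $- \frac{87122414093}{420269648} \approx -207.3$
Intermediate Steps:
$E{\left(l,a \right)} = -602 + a$
$\frac{175037}{E{\left(-262,-246 \right)}} + \frac{440922}{-495601} = \frac{175037}{-602 - 246} + \frac{440922}{-495601} = \frac{175037}{-848} + 440922 \left(- \frac{1}{495601}\right) = 175037 \left(- \frac{1}{848}\right) - \frac{440922}{495601} = - \frac{175037}{848} - \frac{440922}{495601} = - \frac{87122414093}{420269648}$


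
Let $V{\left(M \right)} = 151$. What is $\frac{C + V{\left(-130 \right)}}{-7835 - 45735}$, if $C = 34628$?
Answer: $- \frac{34779}{53570} \approx -0.64923$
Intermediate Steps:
$\frac{C + V{\left(-130 \right)}}{-7835 - 45735} = \frac{34628 + 151}{-7835 - 45735} = \frac{34779}{-53570} = 34779 \left(- \frac{1}{53570}\right) = - \frac{34779}{53570}$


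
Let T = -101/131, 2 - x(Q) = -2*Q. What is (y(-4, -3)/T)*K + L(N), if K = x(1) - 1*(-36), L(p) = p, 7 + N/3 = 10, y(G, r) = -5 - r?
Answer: 11389/101 ≈ 112.76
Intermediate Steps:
N = 9 (N = -21 + 3*10 = -21 + 30 = 9)
x(Q) = 2 + 2*Q (x(Q) = 2 - (-2)*Q = 2 + 2*Q)
K = 40 (K = (2 + 2*1) - 1*(-36) = (2 + 2) + 36 = 4 + 36 = 40)
T = -101/131 (T = -101*1/131 = -101/131 ≈ -0.77099)
(y(-4, -3)/T)*K + L(N) = ((-5 - 1*(-3))/(-101/131))*40 + 9 = ((-5 + 3)*(-131/101))*40 + 9 = -2*(-131/101)*40 + 9 = (262/101)*40 + 9 = 10480/101 + 9 = 11389/101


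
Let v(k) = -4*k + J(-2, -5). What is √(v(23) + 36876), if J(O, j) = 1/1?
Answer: √36785 ≈ 191.79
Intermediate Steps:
J(O, j) = 1
v(k) = 1 - 4*k (v(k) = -4*k + 1 = 1 - 4*k)
√(v(23) + 36876) = √((1 - 4*23) + 36876) = √((1 - 92) + 36876) = √(-91 + 36876) = √36785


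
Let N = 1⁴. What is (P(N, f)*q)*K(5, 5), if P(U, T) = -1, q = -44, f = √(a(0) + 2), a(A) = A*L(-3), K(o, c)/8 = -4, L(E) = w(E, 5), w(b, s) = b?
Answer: -1408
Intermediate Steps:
L(E) = E
K(o, c) = -32 (K(o, c) = 8*(-4) = -32)
a(A) = -3*A (a(A) = A*(-3) = -3*A)
f = √2 (f = √(-3*0 + 2) = √(0 + 2) = √2 ≈ 1.4142)
N = 1
(P(N, f)*q)*K(5, 5) = -1*(-44)*(-32) = 44*(-32) = -1408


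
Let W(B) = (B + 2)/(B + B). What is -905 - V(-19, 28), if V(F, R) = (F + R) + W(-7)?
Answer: -12801/14 ≈ -914.36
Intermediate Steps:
W(B) = (2 + B)/(2*B) (W(B) = (2 + B)/((2*B)) = (2 + B)*(1/(2*B)) = (2 + B)/(2*B))
V(F, R) = 5/14 + F + R (V(F, R) = (F + R) + (½)*(2 - 7)/(-7) = (F + R) + (½)*(-⅐)*(-5) = (F + R) + 5/14 = 5/14 + F + R)
-905 - V(-19, 28) = -905 - (5/14 - 19 + 28) = -905 - 1*131/14 = -905 - 131/14 = -12801/14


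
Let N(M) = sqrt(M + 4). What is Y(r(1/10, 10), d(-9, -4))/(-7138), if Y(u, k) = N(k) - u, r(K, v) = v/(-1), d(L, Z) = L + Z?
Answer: -5/3569 - 3*I/7138 ≈ -0.001401 - 0.00042029*I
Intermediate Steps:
N(M) = sqrt(4 + M)
r(K, v) = -v (r(K, v) = v*(-1) = -v)
Y(u, k) = sqrt(4 + k) - u
Y(r(1/10, 10), d(-9, -4))/(-7138) = (sqrt(4 + (-9 - 4)) - (-1)*10)/(-7138) = (sqrt(4 - 13) - 1*(-10))*(-1/7138) = (sqrt(-9) + 10)*(-1/7138) = (3*I + 10)*(-1/7138) = (10 + 3*I)*(-1/7138) = -5/3569 - 3*I/7138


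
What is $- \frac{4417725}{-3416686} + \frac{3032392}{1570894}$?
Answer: $\frac{665404191887}{206432751434} \approx 3.2233$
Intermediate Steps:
$- \frac{4417725}{-3416686} + \frac{3032392}{1570894} = \left(-4417725\right) \left(- \frac{1}{3416686}\right) + 3032392 \cdot \frac{1}{1570894} = \frac{339825}{262822} + \frac{1516196}{785447} = \frac{665404191887}{206432751434}$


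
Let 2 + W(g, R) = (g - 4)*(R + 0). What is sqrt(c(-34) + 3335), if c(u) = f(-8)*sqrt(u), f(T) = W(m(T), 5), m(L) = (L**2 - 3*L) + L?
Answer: sqrt(3335 + 378*I*sqrt(34)) ≈ 60.55 + 18.201*I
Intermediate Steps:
m(L) = L**2 - 2*L
W(g, R) = -2 + R*(-4 + g) (W(g, R) = -2 + (g - 4)*(R + 0) = -2 + (-4 + g)*R = -2 + R*(-4 + g))
f(T) = -22 + 5*T*(-2 + T) (f(T) = -2 - 4*5 + 5*(T*(-2 + T)) = -2 - 20 + 5*T*(-2 + T) = -22 + 5*T*(-2 + T))
c(u) = 378*sqrt(u) (c(u) = (-22 + 5*(-8)*(-2 - 8))*sqrt(u) = (-22 + 5*(-8)*(-10))*sqrt(u) = (-22 + 400)*sqrt(u) = 378*sqrt(u))
sqrt(c(-34) + 3335) = sqrt(378*sqrt(-34) + 3335) = sqrt(378*(I*sqrt(34)) + 3335) = sqrt(378*I*sqrt(34) + 3335) = sqrt(3335 + 378*I*sqrt(34))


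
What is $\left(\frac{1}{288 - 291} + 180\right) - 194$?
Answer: $- \frac{43}{3} \approx -14.333$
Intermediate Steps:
$\left(\frac{1}{288 - 291} + 180\right) - 194 = \left(\frac{1}{-3} + 180\right) - 194 = \left(- \frac{1}{3} + 180\right) - 194 = \frac{539}{3} - 194 = - \frac{43}{3}$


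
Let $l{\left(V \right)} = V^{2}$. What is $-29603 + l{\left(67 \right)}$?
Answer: $-25114$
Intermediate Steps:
$-29603 + l{\left(67 \right)} = -29603 + 67^{2} = -29603 + 4489 = -25114$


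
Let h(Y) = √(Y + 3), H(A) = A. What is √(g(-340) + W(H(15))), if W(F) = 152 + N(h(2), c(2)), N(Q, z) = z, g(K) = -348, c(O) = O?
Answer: I*√194 ≈ 13.928*I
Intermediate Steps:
h(Y) = √(3 + Y)
W(F) = 154 (W(F) = 152 + 2 = 154)
√(g(-340) + W(H(15))) = √(-348 + 154) = √(-194) = I*√194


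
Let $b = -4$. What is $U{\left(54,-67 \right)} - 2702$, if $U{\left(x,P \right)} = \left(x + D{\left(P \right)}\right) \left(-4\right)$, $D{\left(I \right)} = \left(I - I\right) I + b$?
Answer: $-2902$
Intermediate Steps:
$D{\left(I \right)} = -4$ ($D{\left(I \right)} = \left(I - I\right) I - 4 = 0 I - 4 = 0 - 4 = -4$)
$U{\left(x,P \right)} = 16 - 4 x$ ($U{\left(x,P \right)} = \left(x - 4\right) \left(-4\right) = \left(-4 + x\right) \left(-4\right) = 16 - 4 x$)
$U{\left(54,-67 \right)} - 2702 = \left(16 - 216\right) - 2702 = -200 - 2702 = -2902$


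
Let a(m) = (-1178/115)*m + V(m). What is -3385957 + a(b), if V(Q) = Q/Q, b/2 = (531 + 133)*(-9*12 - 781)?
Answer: 1001352436/115 ≈ 8.7074e+6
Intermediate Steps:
b = -1180592 (b = 2*((531 + 133)*(-9*12 - 781)) = 2*(664*(-108 - 781)) = 2*(664*(-889)) = 2*(-590296) = -1180592)
V(Q) = 1
a(m) = 1 - 1178*m/115 (a(m) = (-1178/115)*m + 1 = (-1178*1/115)*m + 1 = -1178*m/115 + 1 = 1 - 1178*m/115)
-3385957 + a(b) = -3385957 + (1 - 1178/115*(-1180592)) = -3385957 + (1 + 1390737376/115) = -3385957 + 1390737491/115 = 1001352436/115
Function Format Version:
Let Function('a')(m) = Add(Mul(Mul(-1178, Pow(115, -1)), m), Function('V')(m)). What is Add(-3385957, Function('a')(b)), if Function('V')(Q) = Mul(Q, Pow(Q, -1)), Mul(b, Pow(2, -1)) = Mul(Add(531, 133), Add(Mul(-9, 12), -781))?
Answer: Rational(1001352436, 115) ≈ 8.7074e+6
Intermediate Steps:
b = -1180592 (b = Mul(2, Mul(Add(531, 133), Add(Mul(-9, 12), -781))) = Mul(2, Mul(664, Add(-108, -781))) = Mul(2, Mul(664, -889)) = Mul(2, -590296) = -1180592)
Function('V')(Q) = 1
Function('a')(m) = Add(1, Mul(Rational(-1178, 115), m)) (Function('a')(m) = Add(Mul(Mul(-1178, Pow(115, -1)), m), 1) = Add(Mul(Mul(-1178, Rational(1, 115)), m), 1) = Add(Mul(Rational(-1178, 115), m), 1) = Add(1, Mul(Rational(-1178, 115), m)))
Add(-3385957, Function('a')(b)) = Add(-3385957, Add(1, Mul(Rational(-1178, 115), -1180592))) = Add(-3385957, Add(1, Rational(1390737376, 115))) = Add(-3385957, Rational(1390737491, 115)) = Rational(1001352436, 115)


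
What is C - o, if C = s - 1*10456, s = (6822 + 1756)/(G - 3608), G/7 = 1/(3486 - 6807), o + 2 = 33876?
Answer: -531198305288/11982175 ≈ -44332.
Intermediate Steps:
o = 33874 (o = -2 + 33876 = 33874)
G = -7/3321 (G = 7/(3486 - 6807) = 7/(-3321) = 7*(-1/3321) = -7/3321 ≈ -0.0021078)
s = -28487538/11982175 (s = (6822 + 1756)/(-7/3321 - 3608) = 8578/(-11982175/3321) = 8578*(-3321/11982175) = -28487538/11982175 ≈ -2.3775)
C = -125314109338/11982175 (C = -28487538/11982175 - 1*10456 = -28487538/11982175 - 10456 = -125314109338/11982175 ≈ -10458.)
C - o = -125314109338/11982175 - 1*33874 = -125314109338/11982175 - 33874 = -531198305288/11982175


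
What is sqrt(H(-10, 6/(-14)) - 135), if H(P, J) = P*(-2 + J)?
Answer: 5*I*sqrt(217)/7 ≈ 10.522*I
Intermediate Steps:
sqrt(H(-10, 6/(-14)) - 135) = sqrt(-10*(-2 + 6/(-14)) - 135) = sqrt(-10*(-2 + 6*(-1/14)) - 135) = sqrt(-10*(-2 - 3/7) - 135) = sqrt(-10*(-17/7) - 135) = sqrt(170/7 - 135) = sqrt(-775/7) = 5*I*sqrt(217)/7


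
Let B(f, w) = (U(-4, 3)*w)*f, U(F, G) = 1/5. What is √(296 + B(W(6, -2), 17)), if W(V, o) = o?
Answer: √7230/5 ≈ 17.006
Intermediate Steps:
U(F, G) = ⅕
B(f, w) = f*w/5 (B(f, w) = (w/5)*f = f*w/5)
√(296 + B(W(6, -2), 17)) = √(296 + (⅕)*(-2)*17) = √(296 - 34/5) = √(1446/5) = √7230/5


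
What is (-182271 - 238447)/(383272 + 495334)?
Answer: -210359/439303 ≈ -0.47885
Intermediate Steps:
(-182271 - 238447)/(383272 + 495334) = -420718/878606 = -420718*1/878606 = -210359/439303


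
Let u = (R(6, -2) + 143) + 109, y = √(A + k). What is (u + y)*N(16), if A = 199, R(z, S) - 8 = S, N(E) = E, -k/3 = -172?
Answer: 4128 + 16*√715 ≈ 4555.8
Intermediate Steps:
k = 516 (k = -3*(-172) = 516)
R(z, S) = 8 + S
y = √715 (y = √(199 + 516) = √715 ≈ 26.739)
u = 258 (u = ((8 - 2) + 143) + 109 = (6 + 143) + 109 = 149 + 109 = 258)
(u + y)*N(16) = (258 + √715)*16 = 4128 + 16*√715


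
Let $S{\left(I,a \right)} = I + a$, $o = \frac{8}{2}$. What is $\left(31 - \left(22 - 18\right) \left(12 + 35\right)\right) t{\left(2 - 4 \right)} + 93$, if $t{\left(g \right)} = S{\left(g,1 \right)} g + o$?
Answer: $-849$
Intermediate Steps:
$o = 4$ ($o = 8 \cdot \frac{1}{2} = 4$)
$t{\left(g \right)} = 4 + g \left(1 + g\right)$ ($t{\left(g \right)} = \left(g + 1\right) g + 4 = \left(1 + g\right) g + 4 = g \left(1 + g\right) + 4 = 4 + g \left(1 + g\right)$)
$\left(31 - \left(22 - 18\right) \left(12 + 35\right)\right) t{\left(2 - 4 \right)} + 93 = \left(31 - \left(22 - 18\right) \left(12 + 35\right)\right) \left(4 + \left(2 - 4\right) \left(1 + \left(2 - 4\right)\right)\right) + 93 = \left(31 - 4 \cdot 47\right) \left(4 + \left(2 - 4\right) \left(1 + \left(2 - 4\right)\right)\right) + 93 = \left(31 - 188\right) \left(4 - 2 \left(1 - 2\right)\right) + 93 = \left(31 - 188\right) \left(4 - -2\right) + 93 = - 157 \left(4 + 2\right) + 93 = \left(-157\right) 6 + 93 = -942 + 93 = -849$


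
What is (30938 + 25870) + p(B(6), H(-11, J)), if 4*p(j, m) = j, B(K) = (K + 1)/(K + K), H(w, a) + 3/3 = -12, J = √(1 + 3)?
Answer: 2726791/48 ≈ 56808.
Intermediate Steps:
J = 2 (J = √4 = 2)
H(w, a) = -13 (H(w, a) = -1 - 12 = -13)
B(K) = (1 + K)/(2*K) (B(K) = (1 + K)/((2*K)) = (1 + K)*(1/(2*K)) = (1 + K)/(2*K))
p(j, m) = j/4
(30938 + 25870) + p(B(6), H(-11, J)) = (30938 + 25870) + ((½)*(1 + 6)/6)/4 = 56808 + ((½)*(⅙)*7)/4 = 56808 + (¼)*(7/12) = 56808 + 7/48 = 2726791/48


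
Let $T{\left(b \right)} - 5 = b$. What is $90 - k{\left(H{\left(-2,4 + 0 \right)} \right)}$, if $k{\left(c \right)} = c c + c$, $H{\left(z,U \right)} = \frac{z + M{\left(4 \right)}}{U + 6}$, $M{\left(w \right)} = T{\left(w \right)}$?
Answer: $\frac{8881}{100} \approx 88.81$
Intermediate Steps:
$T{\left(b \right)} = 5 + b$
$M{\left(w \right)} = 5 + w$
$H{\left(z,U \right)} = \frac{9 + z}{6 + U}$ ($H{\left(z,U \right)} = \frac{z + \left(5 + 4\right)}{U + 6} = \frac{z + 9}{6 + U} = \frac{9 + z}{6 + U}$)
$k{\left(c \right)} = c + c^{2}$ ($k{\left(c \right)} = c^{2} + c = c + c^{2}$)
$90 - k{\left(H{\left(-2,4 + 0 \right)} \right)} = 90 - \frac{9 - 2}{6 + \left(4 + 0\right)} \left(1 + \frac{9 - 2}{6 + \left(4 + 0\right)}\right) = 90 - \frac{1}{6 + 4} \cdot 7 \left(1 + \frac{1}{6 + 4} \cdot 7\right) = 90 - \frac{1}{10} \cdot 7 \left(1 + \frac{1}{10} \cdot 7\right) = 90 - \frac{7 \left(1 + \frac{7}{10}\right)}{10} = 90 - \frac{7}{10} \cdot \frac{17}{10} = 90 - \frac{119}{100} = \frac{8881}{100}$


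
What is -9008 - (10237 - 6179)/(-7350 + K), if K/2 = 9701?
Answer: -54284237/6026 ≈ -9008.3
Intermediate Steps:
K = 19402 (K = 2*9701 = 19402)
-9008 - (10237 - 6179)/(-7350 + K) = -9008 - (10237 - 6179)/(-7350 + 19402) = -9008 - 4058/12052 = -9008 - 1*2029/6026 = -9008 - 2029/6026 = -54284237/6026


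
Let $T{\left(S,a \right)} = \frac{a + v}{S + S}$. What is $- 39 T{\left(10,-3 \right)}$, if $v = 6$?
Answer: $- \frac{117}{20} \approx -5.85$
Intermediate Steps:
$T{\left(S,a \right)} = \frac{6 + a}{2 S}$ ($T{\left(S,a \right)} = \frac{a + 6}{S + S} = \frac{6 + a}{2 S}$)
$- 39 T{\left(10,-3 \right)} = - 39 \frac{6 - 3}{2 \cdot 10} = - 39 \cdot \frac{1}{2} \cdot \frac{1}{10} \cdot 3 = \left(-39\right) \frac{3}{20} = - \frac{117}{20}$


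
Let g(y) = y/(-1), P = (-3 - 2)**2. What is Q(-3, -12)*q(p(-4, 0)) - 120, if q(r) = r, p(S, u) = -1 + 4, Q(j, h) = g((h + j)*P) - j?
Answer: 1014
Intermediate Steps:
P = 25 (P = (-5)**2 = 25)
g(y) = -y (g(y) = y*(-1) = -y)
Q(j, h) = -26*j - 25*h (Q(j, h) = -(h + j)*25 - j = -(25*h + 25*j) - j = (-25*h - 25*j) - j = -26*j - 25*h)
p(S, u) = 3
Q(-3, -12)*q(p(-4, 0)) - 120 = (-26*(-3) - 25*(-12))*3 - 120 = (78 + 300)*3 - 120 = 378*3 - 120 = 1134 - 120 = 1014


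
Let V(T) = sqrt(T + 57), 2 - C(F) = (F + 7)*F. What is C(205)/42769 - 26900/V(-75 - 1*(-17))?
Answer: -43458/42769 + 26900*I ≈ -1.0161 + 26900.0*I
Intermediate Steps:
C(F) = 2 - F*(7 + F) (C(F) = 2 - (F + 7)*F = 2 - (7 + F)*F = 2 - F*(7 + F))
V(T) = sqrt(57 + T)
C(205)/42769 - 26900/V(-75 - 1*(-17)) = (2 - 1*205**2 - 7*205)/42769 - 26900/sqrt(57 + (-75 - 1*(-17))) = (2 - 1*42025 - 1435)*(1/42769) - 26900/sqrt(57 + (-75 + 17)) = (2 - 42025 - 1435)*(1/42769) - 26900/sqrt(57 - 58) = -43458*1/42769 - 26900*(-I) = -43458/42769 - 26900*(-I) = -43458/42769 - (-26900)*I = -43458/42769 + 26900*I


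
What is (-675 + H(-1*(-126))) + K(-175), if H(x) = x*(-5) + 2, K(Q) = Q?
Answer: -1478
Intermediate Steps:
H(x) = 2 - 5*x (H(x) = -5*x + 2 = 2 - 5*x)
(-675 + H(-1*(-126))) + K(-175) = (-675 + (2 - (-5)*(-126))) - 175 = (-675 + (2 - 5*126)) - 175 = (-675 + (2 - 630)) - 175 = (-675 - 628) - 175 = -1303 - 175 = -1478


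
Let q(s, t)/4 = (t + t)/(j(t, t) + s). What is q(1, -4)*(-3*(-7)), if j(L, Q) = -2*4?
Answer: 96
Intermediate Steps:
j(L, Q) = -8
q(s, t) = 8*t/(-8 + s) (q(s, t) = 4*((t + t)/(-8 + s)) = 4*((2*t)/(-8 + s)) = 4*(2*t/(-8 + s)) = 8*t/(-8 + s))
q(1, -4)*(-3*(-7)) = (8*(-4)/(-8 + 1))*(-3*(-7)) = (8*(-4)/(-7))*21 = (8*(-4)*(-1/7))*21 = (32/7)*21 = 96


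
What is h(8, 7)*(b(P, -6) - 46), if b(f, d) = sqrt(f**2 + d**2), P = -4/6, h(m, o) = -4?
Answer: 184 - 8*sqrt(82)/3 ≈ 159.85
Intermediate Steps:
P = -2/3 (P = -4*1/6 = -2/3 ≈ -0.66667)
b(f, d) = sqrt(d**2 + f**2)
h(8, 7)*(b(P, -6) - 46) = -4*(sqrt((-6)**2 + (-2/3)**2) - 46) = -4*(sqrt(36 + 4/9) - 46) = -4*(sqrt(328/9) - 46) = -4*(2*sqrt(82)/3 - 46) = -4*(-46 + 2*sqrt(82)/3) = 184 - 8*sqrt(82)/3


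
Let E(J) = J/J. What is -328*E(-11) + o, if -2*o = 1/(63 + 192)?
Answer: -167281/510 ≈ -328.00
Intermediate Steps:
o = -1/510 (o = -1/(2*(63 + 192)) = -½/255 = -½*1/255 = -1/510 ≈ -0.0019608)
E(J) = 1
-328*E(-11) + o = -328*1 - 1/510 = -328 - 1/510 = -167281/510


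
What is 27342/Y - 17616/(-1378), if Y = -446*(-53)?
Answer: 2141907/153647 ≈ 13.940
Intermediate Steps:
Y = 23638
27342/Y - 17616/(-1378) = 27342/23638 - 17616/(-1378) = 27342*(1/23638) - 17616*(-1/1378) = 13671/11819 + 8808/689 = 2141907/153647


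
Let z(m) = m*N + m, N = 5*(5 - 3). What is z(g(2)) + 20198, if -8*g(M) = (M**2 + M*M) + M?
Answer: 80737/4 ≈ 20184.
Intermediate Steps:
N = 10 (N = 5*2 = 10)
g(M) = -M**2/4 - M/8 (g(M) = -((M**2 + M*M) + M)/8 = -((M**2 + M**2) + M)/8 = -(2*M**2 + M)/8 = -(M + 2*M**2)/8 = -M**2/4 - M/8)
z(m) = 11*m (z(m) = m*10 + m = 10*m + m = 11*m)
z(g(2)) + 20198 = 11*(-1/8*2*(1 + 2*2)) + 20198 = 11*(-1/8*2*(1 + 4)) + 20198 = 11*(-1/8*2*5) + 20198 = 11*(-5/4) + 20198 = -55/4 + 20198 = 80737/4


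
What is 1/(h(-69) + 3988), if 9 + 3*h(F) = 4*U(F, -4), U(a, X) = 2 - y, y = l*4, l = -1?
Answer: 1/3993 ≈ 0.00025044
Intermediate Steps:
y = -4 (y = -1*4 = -4)
U(a, X) = 6 (U(a, X) = 2 - 1*(-4) = 2 + 4 = 6)
h(F) = 5 (h(F) = -3 + (4*6)/3 = -3 + (⅓)*24 = -3 + 8 = 5)
1/(h(-69) + 3988) = 1/(5 + 3988) = 1/3993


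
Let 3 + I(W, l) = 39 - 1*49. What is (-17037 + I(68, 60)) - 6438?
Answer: -23488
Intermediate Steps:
I(W, l) = -13 (I(W, l) = -3 + (39 - 1*49) = -3 + (39 - 49) = -3 - 10 = -13)
(-17037 + I(68, 60)) - 6438 = (-17037 - 13) - 6438 = -17050 - 6438 = -23488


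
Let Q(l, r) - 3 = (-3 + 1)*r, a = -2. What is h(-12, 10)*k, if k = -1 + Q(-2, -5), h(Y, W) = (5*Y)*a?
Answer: 1440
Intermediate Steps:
Q(l, r) = 3 - 2*r (Q(l, r) = 3 + (-3 + 1)*r = 3 - 2*r)
h(Y, W) = -10*Y (h(Y, W) = (5*Y)*(-2) = -10*Y)
k = 12 (k = -1 + (3 - 2*(-5)) = -1 + (3 + 10) = -1 + 13 = 12)
h(-12, 10)*k = -10*(-12)*12 = 120*12 = 1440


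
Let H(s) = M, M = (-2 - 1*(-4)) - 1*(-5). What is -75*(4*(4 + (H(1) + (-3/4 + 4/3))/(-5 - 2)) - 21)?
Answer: 700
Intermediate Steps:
M = 7 (M = (-2 + 4) + 5 = 2 + 5 = 7)
H(s) = 7
-75*(4*(4 + (H(1) + (-3/4 + 4/3))/(-5 - 2)) - 21) = -75*(4*(4 + (7 + (-3/4 + 4/3))/(-5 - 2)) - 21) = -75*(4*(4 + (7 + (-3*¼ + 4*(⅓)))/(-7)) - 21) = -75*(4*(4 + (7 + (-¾ + 4/3))*(-⅐)) - 21) = -75*(4*(4 + (7 + 7/12)*(-⅐)) - 21) = -75*(4*(4 + (91/12)*(-⅐)) - 21) = -75*(4*(4 - 13/12) - 21) = -75*(4*(35/12) - 21) = -75*(35/3 - 21) = -75*(-28/3) = 700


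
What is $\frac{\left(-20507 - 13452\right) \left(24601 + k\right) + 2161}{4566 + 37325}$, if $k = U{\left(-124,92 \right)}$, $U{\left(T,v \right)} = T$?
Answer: $- \frac{831212282}{41891} \approx -19842.0$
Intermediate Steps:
$k = -124$
$\frac{\left(-20507 - 13452\right) \left(24601 + k\right) + 2161}{4566 + 37325} = \frac{\left(-20507 - 13452\right) \left(24601 - 124\right) + 2161}{4566 + 37325} = \frac{\left(-33959\right) 24477 + 2161}{41891} = \left(-831214443 + 2161\right) \frac{1}{41891} = \left(-831212282\right) \frac{1}{41891} = - \frac{831212282}{41891}$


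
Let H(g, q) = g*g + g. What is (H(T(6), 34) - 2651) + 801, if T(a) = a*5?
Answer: -920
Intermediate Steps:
T(a) = 5*a
H(g, q) = g + g² (H(g, q) = g² + g = g + g²)
(H(T(6), 34) - 2651) + 801 = ((5*6)*(1 + 5*6) - 2651) + 801 = (30*(1 + 30) - 2651) + 801 = (30*31 - 2651) + 801 = (930 - 2651) + 801 = -1721 + 801 = -920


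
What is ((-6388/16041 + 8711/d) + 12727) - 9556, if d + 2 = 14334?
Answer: 729059849987/229899612 ≈ 3171.2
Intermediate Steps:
d = 14332 (d = -2 + 14334 = 14332)
((-6388/16041 + 8711/d) + 12727) - 9556 = ((-6388/16041 + 8711/14332) + 12727) - 9556 = (48180335/229899612 + 12727) - 9556 = 2925980542259/229899612 - 9556 = 729059849987/229899612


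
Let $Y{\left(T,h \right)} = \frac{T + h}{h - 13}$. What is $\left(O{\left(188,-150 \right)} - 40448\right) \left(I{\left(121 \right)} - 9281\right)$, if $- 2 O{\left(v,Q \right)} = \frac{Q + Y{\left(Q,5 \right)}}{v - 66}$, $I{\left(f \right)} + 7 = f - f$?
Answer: $\frac{91664945001}{244} \approx 3.7568 \cdot 10^{8}$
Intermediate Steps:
$I{\left(f \right)} = -7$ ($I{\left(f \right)} = -7 + \left(f - f\right) = -7 + 0 = -7$)
$Y{\left(T,h \right)} = \frac{T + h}{-13 + h}$
$O{\left(v,Q \right)} = - \frac{- \frac{5}{8} + \frac{7 Q}{8}}{2 \left(-66 + v\right)}$ ($O{\left(v,Q \right)} = - \frac{\left(Q + \frac{Q + 5}{-13 + 5}\right) \frac{1}{v - 66}}{2} = - \frac{\left(Q + \frac{5 + Q}{-8}\right) \frac{1}{-66 + v}}{2} = - \frac{\left(Q - \frac{5 + Q}{8}\right) \frac{1}{-66 + v}}{2} = - \frac{\left(Q - \left(\frac{5}{8} + \frac{Q}{8}\right)\right) \frac{1}{-66 + v}}{2} = - \frac{\left(- \frac{5}{8} + \frac{7 Q}{8}\right) \frac{1}{-66 + v}}{2} = - \frac{\frac{1}{-66 + v} \left(- \frac{5}{8} + \frac{7 Q}{8}\right)}{2} = - \frac{- \frac{5}{8} + \frac{7 Q}{8}}{2 \left(-66 + v\right)}$)
$\left(O{\left(188,-150 \right)} - 40448\right) \left(I{\left(121 \right)} - 9281\right) = \left(\frac{5 - -1050}{16 \left(-66 + 188\right)} - 40448\right) \left(-7 - 9281\right) = \left(\frac{5 + 1050}{16 \cdot 122} - 40448\right) \left(-9288\right) = \left(\frac{1}{16} \cdot \frac{1}{122} \cdot 1055 - 40448\right) \left(-9288\right) = \left(\frac{1055}{1952} - 40448\right) \left(-9288\right) = \left(- \frac{78953441}{1952}\right) \left(-9288\right) = \frac{91664945001}{244}$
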